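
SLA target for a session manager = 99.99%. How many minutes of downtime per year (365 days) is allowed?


Formula: allowed downtime = period * (100 - SLA) / 100
Period (year (365 days)) = 525600 minutes
Unavailability fraction = (100 - 99.99) / 100
Allowed downtime = 525600 * (100 - 99.99) / 100
Allowed downtime = 52.56 minutes

52.56 minutes


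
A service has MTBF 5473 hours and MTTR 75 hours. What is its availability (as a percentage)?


Availability = MTBF / (MTBF + MTTR)
Availability = 5473 / (5473 + 75)
Availability = 5473 / 5548
Availability = 98.6482%

98.6482%


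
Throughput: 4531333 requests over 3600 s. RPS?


Formula: throughput = requests / seconds
throughput = 4531333 / 3600
throughput = 1258.7 requests/second

1258.7 requests/second


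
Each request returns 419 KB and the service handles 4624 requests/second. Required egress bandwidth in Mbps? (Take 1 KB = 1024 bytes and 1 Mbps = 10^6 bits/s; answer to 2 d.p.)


Formula: Mbps = payload_bytes * RPS * 8 / 1e6
Payload per request = 419 KB = 419 * 1024 = 429056 bytes
Total bytes/sec = 429056 * 4624 = 1983954944
Total bits/sec = 1983954944 * 8 = 15871639552
Mbps = 15871639552 / 1e6 = 15871.64

15871.64 Mbps


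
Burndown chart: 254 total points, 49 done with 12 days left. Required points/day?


Formula: Required rate = Remaining points / Days left
Remaining = 254 - 49 = 205 points
Required rate = 205 / 12 = 17.08 points/day

17.08 points/day


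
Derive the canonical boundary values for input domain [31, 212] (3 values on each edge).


Range: [31, 212]
Boundaries: just below min, min, min+1, max-1, max, just above max
Values: [30, 31, 32, 211, 212, 213]

[30, 31, 32, 211, 212, 213]


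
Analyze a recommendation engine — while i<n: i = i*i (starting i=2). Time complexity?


Reasoning: squaring drives double-exponential growth; iterations ~ log log n
Complexity: O(log log n)

O(log log n)


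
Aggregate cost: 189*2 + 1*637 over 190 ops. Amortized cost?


Formula: Amortized cost = Total cost / Operations
Total cost = (189 * 2) + (1 * 637)
Total cost = 378 + 637 = 1015
Amortized = 1015 / 190 = 5.3421

5.3421


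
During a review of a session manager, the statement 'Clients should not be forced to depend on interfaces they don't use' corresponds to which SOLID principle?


This describes the Interface Segregation Principle (ISP)

Interface Segregation Principle (ISP)


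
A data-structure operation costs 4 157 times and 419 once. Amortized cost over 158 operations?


Formula: Amortized cost = Total cost / Operations
Total cost = (157 * 4) + (1 * 419)
Total cost = 628 + 419 = 1047
Amortized = 1047 / 158 = 6.6266

6.6266


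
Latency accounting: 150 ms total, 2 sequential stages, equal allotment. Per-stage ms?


Formula: per_stage = total_budget / stages
per_stage = 150 / 2
per_stage = 75.0 ms

75.0 ms


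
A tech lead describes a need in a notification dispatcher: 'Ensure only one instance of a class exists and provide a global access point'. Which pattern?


This matches the Singleton pattern

Singleton


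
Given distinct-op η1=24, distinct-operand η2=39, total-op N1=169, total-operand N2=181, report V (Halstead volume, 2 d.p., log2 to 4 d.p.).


Formula: V = N * log2(η), where N = N1 + N2 and η = η1 + η2
η = 24 + 39 = 63
N = 169 + 181 = 350
log2(63) ≈ 5.9773
V = 350 * 5.9773 = 2092.06

2092.06


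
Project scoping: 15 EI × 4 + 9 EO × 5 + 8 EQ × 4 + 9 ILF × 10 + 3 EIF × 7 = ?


UFP = EI*4 + EO*5 + EQ*4 + ILF*10 + EIF*7
UFP = 15*4 + 9*5 + 8*4 + 9*10 + 3*7
UFP = 60 + 45 + 32 + 90 + 21
UFP = 248

248


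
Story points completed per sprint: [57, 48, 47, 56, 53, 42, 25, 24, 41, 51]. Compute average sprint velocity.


Formula: Avg velocity = Total points / Number of sprints
Points: [57, 48, 47, 56, 53, 42, 25, 24, 41, 51]
Sum = 57 + 48 + 47 + 56 + 53 + 42 + 25 + 24 + 41 + 51 = 444
Avg velocity = 444 / 10 = 44.4 points/sprint

44.4 points/sprint


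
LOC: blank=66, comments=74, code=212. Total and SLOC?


Total LOC = blank + comment + code
Total LOC = 66 + 74 + 212 = 352
SLOC (source only) = code = 212

Total LOC: 352, SLOC: 212


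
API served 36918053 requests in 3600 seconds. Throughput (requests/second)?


Formula: throughput = requests / seconds
throughput = 36918053 / 3600
throughput = 10255.01 requests/second

10255.01 requests/second


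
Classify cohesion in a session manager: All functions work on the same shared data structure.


Reasoning: Functions share data
Type: Communicational cohesion

Communicational cohesion


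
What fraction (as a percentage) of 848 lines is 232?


Coverage = covered / total * 100
Coverage = 232 / 848 * 100
Coverage = 27.36%

27.36%


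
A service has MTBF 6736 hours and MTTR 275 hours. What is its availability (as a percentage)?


Availability = MTBF / (MTBF + MTTR)
Availability = 6736 / (6736 + 275)
Availability = 6736 / 7011
Availability = 96.0776%

96.0776%


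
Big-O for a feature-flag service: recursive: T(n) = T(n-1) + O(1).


Reasoning: linear recursion with constant work per frame
Complexity: O(n)

O(n)


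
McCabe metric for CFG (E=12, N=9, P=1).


Formula: V(G) = E - N + 2P
V(G) = 12 - 9 + 2*1
V(G) = 3 + 2
V(G) = 5

5


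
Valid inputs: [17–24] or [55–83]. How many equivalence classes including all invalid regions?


Valid ranges: [17,24] and [55,83]
Class 1: x < 17 — invalid
Class 2: 17 ≤ x ≤ 24 — valid
Class 3: 24 < x < 55 — invalid (gap between ranges)
Class 4: 55 ≤ x ≤ 83 — valid
Class 5: x > 83 — invalid
Total equivalence classes: 5

5 equivalence classes


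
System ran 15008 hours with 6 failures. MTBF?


Formula: MTBF = Total operating time / Number of failures
MTBF = 15008 / 6
MTBF = 2501.33 hours

2501.33 hours


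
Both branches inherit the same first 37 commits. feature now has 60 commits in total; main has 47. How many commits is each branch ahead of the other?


Common ancestor: commit #37
feature commits after divergence: 60 - 37 = 23
main commits after divergence: 47 - 37 = 10
feature is 23 commits ahead of main
main is 10 commits ahead of feature

feature ahead: 23, main ahead: 10


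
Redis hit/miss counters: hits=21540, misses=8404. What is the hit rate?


Formula: hit rate = hits / (hits + misses) * 100
hit rate = 21540 / (21540 + 8404) * 100
hit rate = 21540 / 29944 * 100
hit rate = 71.93%

71.93%


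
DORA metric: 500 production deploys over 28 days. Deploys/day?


Formula: deployments per day = releases / days
= 500 / 28
= 17.857 deploys/day
(equivalently, 125.0 deploys/week)

17.857 deploys/day


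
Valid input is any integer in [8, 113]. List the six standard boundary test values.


Range: [8, 113]
Boundaries: just below min, min, min+1, max-1, max, just above max
Values: [7, 8, 9, 112, 113, 114]

[7, 8, 9, 112, 113, 114]


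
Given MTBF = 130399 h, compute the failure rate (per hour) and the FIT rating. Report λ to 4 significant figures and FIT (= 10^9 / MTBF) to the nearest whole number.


Formula: λ = 1 / MTBF; FIT = λ × 1e9 = 1e9 / MTBF
λ = 1 / 130399 ≈ 7.669e-06 failures/hour
FIT = 1e9 / 130399 ≈ 7669 failures per 1e9 hours (nearest whole number)

λ = 7.669e-06 /h, FIT = 7669


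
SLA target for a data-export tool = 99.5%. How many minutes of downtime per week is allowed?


Formula: allowed downtime = period * (100 - SLA) / 100
Period (week) = 10080 minutes
Unavailability fraction = (100 - 99.5) / 100
Allowed downtime = 10080 * (100 - 99.5) / 100
Allowed downtime = 50.4 minutes

50.4 minutes


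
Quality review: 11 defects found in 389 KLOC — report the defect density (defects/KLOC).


Defect density = defects / KLOC
Defect density = 11 / 389
Defect density = 0.028 defects/KLOC

0.028 defects/KLOC


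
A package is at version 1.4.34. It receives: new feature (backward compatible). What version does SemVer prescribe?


Current: 1.4.34
Change category: 'new feature (backward compatible)' → minor bump
SemVer rule: minor bump → increment MINOR, reset PATCH to 0 (MAJOR unchanged)
New: 1.5.0

1.5.0


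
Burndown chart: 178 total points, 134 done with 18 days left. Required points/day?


Formula: Required rate = Remaining points / Days left
Remaining = 178 - 134 = 44 points
Required rate = 44 / 18 = 2.44 points/day

2.44 points/day


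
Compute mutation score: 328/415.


Mutation score = killed / total * 100
Mutation score = 328 / 415 * 100
Mutation score = 79.04%

79.04%


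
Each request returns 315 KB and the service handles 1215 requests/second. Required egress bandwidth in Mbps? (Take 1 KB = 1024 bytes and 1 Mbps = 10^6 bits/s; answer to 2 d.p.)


Formula: Mbps = payload_bytes * RPS * 8 / 1e6
Payload per request = 315 KB = 315 * 1024 = 322560 bytes
Total bytes/sec = 322560 * 1215 = 391910400
Total bits/sec = 391910400 * 8 = 3135283200
Mbps = 3135283200 / 1e6 = 3135.28

3135.28 Mbps


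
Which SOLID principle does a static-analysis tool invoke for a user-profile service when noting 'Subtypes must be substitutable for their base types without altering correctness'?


This describes the Liskov Substitution Principle (LSP)

Liskov Substitution Principle (LSP)


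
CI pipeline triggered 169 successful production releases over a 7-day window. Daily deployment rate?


Formula: deployments per day = releases / days
= 169 / 7
= 24.143 deploys/day
(equivalently, 169.0 deploys/week)

24.143 deploys/day


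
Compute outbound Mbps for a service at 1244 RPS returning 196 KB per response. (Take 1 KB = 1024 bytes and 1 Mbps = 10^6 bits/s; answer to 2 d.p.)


Formula: Mbps = payload_bytes * RPS * 8 / 1e6
Payload per request = 196 KB = 196 * 1024 = 200704 bytes
Total bytes/sec = 200704 * 1244 = 249675776
Total bits/sec = 249675776 * 8 = 1997406208
Mbps = 1997406208 / 1e6 = 1997.41

1997.41 Mbps


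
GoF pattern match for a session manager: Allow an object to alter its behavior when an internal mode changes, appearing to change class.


This matches the State pattern

State


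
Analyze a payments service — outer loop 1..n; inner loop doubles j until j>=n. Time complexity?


Reasoning: linear outer times logarithmic inner
Complexity: O(n log n)

O(n log n)


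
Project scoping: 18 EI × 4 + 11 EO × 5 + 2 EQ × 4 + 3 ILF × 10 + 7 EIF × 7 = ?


UFP = EI*4 + EO*5 + EQ*4 + ILF*10 + EIF*7
UFP = 18*4 + 11*5 + 2*4 + 3*10 + 7*7
UFP = 72 + 55 + 8 + 30 + 49
UFP = 214

214


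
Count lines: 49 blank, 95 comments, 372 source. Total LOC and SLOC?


Total LOC = blank + comment + code
Total LOC = 49 + 95 + 372 = 516
SLOC (source only) = code = 372

Total LOC: 516, SLOC: 372


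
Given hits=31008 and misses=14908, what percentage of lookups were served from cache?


Formula: hit rate = hits / (hits + misses) * 100
hit rate = 31008 / (31008 + 14908) * 100
hit rate = 31008 / 45916 * 100
hit rate = 67.53%

67.53%


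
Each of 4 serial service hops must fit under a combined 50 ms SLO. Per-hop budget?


Formula: per_stage = total_budget / stages
per_stage = 50 / 4
per_stage = 12.5 ms

12.5 ms


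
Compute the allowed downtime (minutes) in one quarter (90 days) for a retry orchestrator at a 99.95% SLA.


Formula: allowed downtime = period * (100 - SLA) / 100
Period (quarter (90 days)) = 129600 minutes
Unavailability fraction = (100 - 99.95) / 100
Allowed downtime = 129600 * (100 - 99.95) / 100
Allowed downtime = 64.8 minutes

64.8 minutes


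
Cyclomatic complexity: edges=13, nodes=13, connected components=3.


Formula: V(G) = E - N + 2P
V(G) = 13 - 13 + 2*3
V(G) = 0 + 6
V(G) = 6

6


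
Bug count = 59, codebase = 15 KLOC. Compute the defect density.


Defect density = defects / KLOC
Defect density = 59 / 15
Defect density = 3.933 defects/KLOC

3.933 defects/KLOC


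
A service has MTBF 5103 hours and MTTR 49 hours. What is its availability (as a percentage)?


Availability = MTBF / (MTBF + MTTR)
Availability = 5103 / (5103 + 49)
Availability = 5103 / 5152
Availability = 99.0489%

99.0489%


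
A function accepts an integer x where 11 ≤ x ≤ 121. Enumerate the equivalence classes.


Valid range: [11, 121]
Class 1: x < 11 — invalid
Class 2: 11 ≤ x ≤ 121 — valid
Class 3: x > 121 — invalid
Total equivalence classes: 3

3 equivalence classes


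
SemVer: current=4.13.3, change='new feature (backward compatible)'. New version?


Current: 4.13.3
Change category: 'new feature (backward compatible)' → minor bump
SemVer rule: minor bump → increment MINOR, reset PATCH to 0 (MAJOR unchanged)
New: 4.14.0

4.14.0


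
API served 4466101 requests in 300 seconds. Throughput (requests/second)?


Formula: throughput = requests / seconds
throughput = 4466101 / 300
throughput = 14887.0 requests/second

14887.0 requests/second


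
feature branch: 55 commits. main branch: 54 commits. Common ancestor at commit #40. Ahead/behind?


Common ancestor: commit #40
feature commits after divergence: 55 - 40 = 15
main commits after divergence: 54 - 40 = 14
feature is 15 commits ahead of main
main is 14 commits ahead of feature

feature ahead: 15, main ahead: 14


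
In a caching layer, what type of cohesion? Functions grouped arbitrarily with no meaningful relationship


Reasoning: Worst: random grouping
Type: Coincidental cohesion

Coincidental cohesion


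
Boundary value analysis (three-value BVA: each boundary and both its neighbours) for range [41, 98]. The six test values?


Range: [41, 98]
Boundaries: just below min, min, min+1, max-1, max, just above max
Values: [40, 41, 42, 97, 98, 99]

[40, 41, 42, 97, 98, 99]


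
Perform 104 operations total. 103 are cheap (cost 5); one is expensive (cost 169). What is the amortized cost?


Formula: Amortized cost = Total cost / Operations
Total cost = (103 * 5) + (1 * 169)
Total cost = 515 + 169 = 684
Amortized = 684 / 104 = 6.5769

6.5769


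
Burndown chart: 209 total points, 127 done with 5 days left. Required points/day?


Formula: Required rate = Remaining points / Days left
Remaining = 209 - 127 = 82 points
Required rate = 82 / 5 = 16.4 points/day

16.4 points/day


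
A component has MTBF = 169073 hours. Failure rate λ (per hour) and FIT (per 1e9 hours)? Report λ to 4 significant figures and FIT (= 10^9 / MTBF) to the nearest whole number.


Formula: λ = 1 / MTBF; FIT = λ × 1e9 = 1e9 / MTBF
λ = 1 / 169073 ≈ 5.915e-06 failures/hour
FIT = 1e9 / 169073 ≈ 5915 failures per 1e9 hours (nearest whole number)

λ = 5.915e-06 /h, FIT = 5915


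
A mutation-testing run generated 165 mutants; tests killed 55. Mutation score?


Mutation score = killed / total * 100
Mutation score = 55 / 165 * 100
Mutation score = 33.33%

33.33%


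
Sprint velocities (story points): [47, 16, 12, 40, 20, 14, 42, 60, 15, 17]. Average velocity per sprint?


Formula: Avg velocity = Total points / Number of sprints
Points: [47, 16, 12, 40, 20, 14, 42, 60, 15, 17]
Sum = 47 + 16 + 12 + 40 + 20 + 14 + 42 + 60 + 15 + 17 = 283
Avg velocity = 283 / 10 = 28.3 points/sprint

28.3 points/sprint


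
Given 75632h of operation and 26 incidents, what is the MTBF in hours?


Formula: MTBF = Total operating time / Number of failures
MTBF = 75632 / 26
MTBF = 2908.92 hours

2908.92 hours


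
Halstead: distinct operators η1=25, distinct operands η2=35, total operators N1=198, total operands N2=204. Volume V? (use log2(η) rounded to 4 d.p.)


Formula: V = N * log2(η), where N = N1 + N2 and η = η1 + η2
η = 25 + 35 = 60
N = 198 + 204 = 402
log2(60) ≈ 5.9069
V = 402 * 5.9069 = 2374.57

2374.57


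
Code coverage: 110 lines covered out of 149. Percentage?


Coverage = covered / total * 100
Coverage = 110 / 149 * 100
Coverage = 73.83%

73.83%


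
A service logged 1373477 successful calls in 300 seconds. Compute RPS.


Formula: throughput = requests / seconds
throughput = 1373477 / 300
throughput = 4578.26 requests/second

4578.26 requests/second


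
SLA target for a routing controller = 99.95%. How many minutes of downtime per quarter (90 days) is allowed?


Formula: allowed downtime = period * (100 - SLA) / 100
Period (quarter (90 days)) = 129600 minutes
Unavailability fraction = (100 - 99.95) / 100
Allowed downtime = 129600 * (100 - 99.95) / 100
Allowed downtime = 64.8 minutes

64.8 minutes


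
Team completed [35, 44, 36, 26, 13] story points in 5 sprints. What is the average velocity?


Formula: Avg velocity = Total points / Number of sprints
Points: [35, 44, 36, 26, 13]
Sum = 35 + 44 + 36 + 26 + 13 = 154
Avg velocity = 154 / 5 = 30.8 points/sprint

30.8 points/sprint


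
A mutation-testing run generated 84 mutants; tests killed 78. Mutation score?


Mutation score = killed / total * 100
Mutation score = 78 / 84 * 100
Mutation score = 92.86%

92.86%


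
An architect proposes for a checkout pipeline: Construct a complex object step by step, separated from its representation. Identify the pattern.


This matches the Builder pattern

Builder


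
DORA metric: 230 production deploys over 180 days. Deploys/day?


Formula: deployments per day = releases / days
= 230 / 180
= 1.278 deploys/day
(equivalently, 8.94 deploys/week)

1.278 deploys/day


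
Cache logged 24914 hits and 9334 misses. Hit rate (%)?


Formula: hit rate = hits / (hits + misses) * 100
hit rate = 24914 / (24914 + 9334) * 100
hit rate = 24914 / 34248 * 100
hit rate = 72.75%

72.75%


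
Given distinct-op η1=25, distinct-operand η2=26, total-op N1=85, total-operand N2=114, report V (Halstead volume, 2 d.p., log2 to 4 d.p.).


Formula: V = N * log2(η), where N = N1 + N2 and η = η1 + η2
η = 25 + 26 = 51
N = 85 + 114 = 199
log2(51) ≈ 5.6724
V = 199 * 5.6724 = 1128.81

1128.81


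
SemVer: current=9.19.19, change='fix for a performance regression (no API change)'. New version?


Current: 9.19.19
Change category: 'fix for a performance regression (no API change)' → patch bump
SemVer rule: patch bump → increment PATCH (MAJOR and MINOR unchanged)
New: 9.19.20

9.19.20


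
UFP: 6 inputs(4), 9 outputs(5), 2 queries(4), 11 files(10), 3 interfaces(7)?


UFP = EI*4 + EO*5 + EQ*4 + ILF*10 + EIF*7
UFP = 6*4 + 9*5 + 2*4 + 11*10 + 3*7
UFP = 24 + 45 + 8 + 110 + 21
UFP = 208

208


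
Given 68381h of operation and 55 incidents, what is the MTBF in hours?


Formula: MTBF = Total operating time / Number of failures
MTBF = 68381 / 55
MTBF = 1243.29 hours

1243.29 hours


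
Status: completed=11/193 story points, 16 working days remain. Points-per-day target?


Formula: Required rate = Remaining points / Days left
Remaining = 193 - 11 = 182 points
Required rate = 182 / 16 = 11.38 points/day

11.38 points/day


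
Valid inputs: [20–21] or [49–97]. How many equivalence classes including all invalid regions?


Valid ranges: [20,21] and [49,97]
Class 1: x < 20 — invalid
Class 2: 20 ≤ x ≤ 21 — valid
Class 3: 21 < x < 49 — invalid (gap between ranges)
Class 4: 49 ≤ x ≤ 97 — valid
Class 5: x > 97 — invalid
Total equivalence classes: 5

5 equivalence classes


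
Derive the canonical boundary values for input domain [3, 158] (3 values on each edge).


Range: [3, 158]
Boundaries: just below min, min, min+1, max-1, max, just above max
Values: [2, 3, 4, 157, 158, 159]

[2, 3, 4, 157, 158, 159]


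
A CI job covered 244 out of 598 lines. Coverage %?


Coverage = covered / total * 100
Coverage = 244 / 598 * 100
Coverage = 40.8%

40.8%


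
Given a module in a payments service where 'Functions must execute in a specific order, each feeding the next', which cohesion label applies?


Reasoning: Output of one is input to next
Type: Sequential cohesion

Sequential cohesion


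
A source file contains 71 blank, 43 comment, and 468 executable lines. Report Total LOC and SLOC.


Total LOC = blank + comment + code
Total LOC = 71 + 43 + 468 = 582
SLOC (source only) = code = 468

Total LOC: 582, SLOC: 468


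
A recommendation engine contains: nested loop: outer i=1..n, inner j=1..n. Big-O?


Reasoning: n iterations times n iterations
Complexity: O(n^2)

O(n^2)


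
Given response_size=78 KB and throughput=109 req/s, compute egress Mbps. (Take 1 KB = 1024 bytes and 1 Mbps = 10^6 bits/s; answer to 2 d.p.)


Formula: Mbps = payload_bytes * RPS * 8 / 1e6
Payload per request = 78 KB = 78 * 1024 = 79872 bytes
Total bytes/sec = 79872 * 109 = 8706048
Total bits/sec = 8706048 * 8 = 69648384
Mbps = 69648384 / 1e6 = 69.65

69.65 Mbps


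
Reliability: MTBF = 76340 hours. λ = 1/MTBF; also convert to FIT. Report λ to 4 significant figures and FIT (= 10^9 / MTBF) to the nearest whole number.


Formula: λ = 1 / MTBF; FIT = λ × 1e9 = 1e9 / MTBF
λ = 1 / 76340 ≈ 1.310e-05 failures/hour
FIT = 1e9 / 76340 ≈ 13099 failures per 1e9 hours (nearest whole number)

λ = 1.310e-05 /h, FIT = 13099


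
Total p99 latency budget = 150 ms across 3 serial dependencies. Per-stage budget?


Formula: per_stage = total_budget / stages
per_stage = 150 / 3
per_stage = 50.0 ms

50.0 ms


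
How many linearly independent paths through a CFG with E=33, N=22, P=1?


Formula: V(G) = E - N + 2P
V(G) = 33 - 22 + 2*1
V(G) = 11 + 2
V(G) = 13

13


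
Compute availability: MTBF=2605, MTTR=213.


Availability = MTBF / (MTBF + MTTR)
Availability = 2605 / (2605 + 213)
Availability = 2605 / 2818
Availability = 92.4414%

92.4414%


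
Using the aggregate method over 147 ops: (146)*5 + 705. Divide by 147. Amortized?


Formula: Amortized cost = Total cost / Operations
Total cost = (146 * 5) + (1 * 705)
Total cost = 730 + 705 = 1435
Amortized = 1435 / 147 = 9.7619

9.7619


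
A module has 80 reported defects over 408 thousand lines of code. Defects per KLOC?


Defect density = defects / KLOC
Defect density = 80 / 408
Defect density = 0.196 defects/KLOC

0.196 defects/KLOC


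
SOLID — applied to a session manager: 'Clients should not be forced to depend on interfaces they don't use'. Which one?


This describes the Interface Segregation Principle (ISP)

Interface Segregation Principle (ISP)


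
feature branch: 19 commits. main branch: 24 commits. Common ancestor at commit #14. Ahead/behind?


Common ancestor: commit #14
feature commits after divergence: 19 - 14 = 5
main commits after divergence: 24 - 14 = 10
feature is 5 commits ahead of main
main is 10 commits ahead of feature

feature ahead: 5, main ahead: 10


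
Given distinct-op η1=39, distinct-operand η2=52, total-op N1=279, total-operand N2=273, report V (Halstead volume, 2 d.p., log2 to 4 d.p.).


Formula: V = N * log2(η), where N = N1 + N2 and η = η1 + η2
η = 39 + 52 = 91
N = 279 + 273 = 552
log2(91) ≈ 6.5078
V = 552 * 6.5078 = 3592.31

3592.31


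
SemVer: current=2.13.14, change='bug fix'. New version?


Current: 2.13.14
Change category: 'bug fix' → patch bump
SemVer rule: patch bump → increment PATCH (MAJOR and MINOR unchanged)
New: 2.13.15

2.13.15


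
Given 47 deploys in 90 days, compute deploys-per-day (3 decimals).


Formula: deployments per day = releases / days
= 47 / 90
= 0.522 deploys/day
(equivalently, 3.66 deploys/week)

0.522 deploys/day


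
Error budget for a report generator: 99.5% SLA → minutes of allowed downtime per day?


Formula: allowed downtime = period * (100 - SLA) / 100
Period (day) = 1440 minutes
Unavailability fraction = (100 - 99.5) / 100
Allowed downtime = 1440 * (100 - 99.5) / 100
Allowed downtime = 7.2 minutes

7.2 minutes


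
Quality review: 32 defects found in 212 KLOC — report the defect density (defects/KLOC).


Defect density = defects / KLOC
Defect density = 32 / 212
Defect density = 0.151 defects/KLOC

0.151 defects/KLOC


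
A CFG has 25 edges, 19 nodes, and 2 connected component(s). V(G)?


Formula: V(G) = E - N + 2P
V(G) = 25 - 19 + 2*2
V(G) = 6 + 4
V(G) = 10

10


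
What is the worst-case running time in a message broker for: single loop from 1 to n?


Reasoning: one pass through n items
Complexity: O(n)

O(n)


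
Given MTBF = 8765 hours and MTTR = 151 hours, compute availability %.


Availability = MTBF / (MTBF + MTTR)
Availability = 8765 / (8765 + 151)
Availability = 8765 / 8916
Availability = 98.3064%

98.3064%


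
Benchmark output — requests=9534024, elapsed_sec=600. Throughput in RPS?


Formula: throughput = requests / seconds
throughput = 9534024 / 600
throughput = 15890.04 requests/second

15890.04 requests/second


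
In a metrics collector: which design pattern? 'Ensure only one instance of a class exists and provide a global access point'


This matches the Singleton pattern

Singleton


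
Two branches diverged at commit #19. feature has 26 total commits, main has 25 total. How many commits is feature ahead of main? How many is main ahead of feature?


Common ancestor: commit #19
feature commits after divergence: 26 - 19 = 7
main commits after divergence: 25 - 19 = 6
feature is 7 commits ahead of main
main is 6 commits ahead of feature

feature ahead: 7, main ahead: 6


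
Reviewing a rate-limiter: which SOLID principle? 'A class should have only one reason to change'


This describes the Single Responsibility Principle (SRP)

Single Responsibility Principle (SRP)


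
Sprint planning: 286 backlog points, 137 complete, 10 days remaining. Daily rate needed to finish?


Formula: Required rate = Remaining points / Days left
Remaining = 286 - 137 = 149 points
Required rate = 149 / 10 = 14.9 points/day

14.9 points/day


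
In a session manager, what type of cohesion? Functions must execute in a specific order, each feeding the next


Reasoning: Output of one is input to next
Type: Sequential cohesion

Sequential cohesion


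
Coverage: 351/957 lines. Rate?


Coverage = covered / total * 100
Coverage = 351 / 957 * 100
Coverage = 36.68%

36.68%


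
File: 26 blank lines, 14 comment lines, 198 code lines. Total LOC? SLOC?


Total LOC = blank + comment + code
Total LOC = 26 + 14 + 198 = 238
SLOC (source only) = code = 198

Total LOC: 238, SLOC: 198


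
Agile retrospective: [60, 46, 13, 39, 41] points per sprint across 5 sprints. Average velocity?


Formula: Avg velocity = Total points / Number of sprints
Points: [60, 46, 13, 39, 41]
Sum = 60 + 46 + 13 + 39 + 41 = 199
Avg velocity = 199 / 5 = 39.8 points/sprint

39.8 points/sprint


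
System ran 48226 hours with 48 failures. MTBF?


Formula: MTBF = Total operating time / Number of failures
MTBF = 48226 / 48
MTBF = 1004.71 hours

1004.71 hours


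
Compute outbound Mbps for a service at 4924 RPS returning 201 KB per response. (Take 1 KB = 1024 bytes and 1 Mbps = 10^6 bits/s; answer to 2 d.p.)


Formula: Mbps = payload_bytes * RPS * 8 / 1e6
Payload per request = 201 KB = 201 * 1024 = 205824 bytes
Total bytes/sec = 205824 * 4924 = 1013477376
Total bits/sec = 1013477376 * 8 = 8107819008
Mbps = 8107819008 / 1e6 = 8107.82

8107.82 Mbps


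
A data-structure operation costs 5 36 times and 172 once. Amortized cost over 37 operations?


Formula: Amortized cost = Total cost / Operations
Total cost = (36 * 5) + (1 * 172)
Total cost = 180 + 172 = 352
Amortized = 352 / 37 = 9.5135

9.5135


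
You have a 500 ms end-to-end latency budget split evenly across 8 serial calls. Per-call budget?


Formula: per_stage = total_budget / stages
per_stage = 500 / 8
per_stage = 62.5 ms

62.5 ms


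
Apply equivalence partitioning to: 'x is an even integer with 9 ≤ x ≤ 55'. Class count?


Constraint: even integers in [9, 55]
Class 1: x < 9 — out-of-range invalid
Class 2: x in [9,55] but odd — wrong type invalid
Class 3: x in [9,55] and even — valid
Class 4: x > 55 — out-of-range invalid
Total equivalence classes: 4

4 equivalence classes


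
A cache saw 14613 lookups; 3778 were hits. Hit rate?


Formula: hit rate = hits / (hits + misses) * 100
hit rate = 3778 / (3778 + 10835) * 100
hit rate = 3778 / 14613 * 100
hit rate = 25.85%

25.85%


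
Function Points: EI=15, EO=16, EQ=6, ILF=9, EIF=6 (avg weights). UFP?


UFP = EI*4 + EO*5 + EQ*4 + ILF*10 + EIF*7
UFP = 15*4 + 16*5 + 6*4 + 9*10 + 6*7
UFP = 60 + 80 + 24 + 90 + 42
UFP = 296

296


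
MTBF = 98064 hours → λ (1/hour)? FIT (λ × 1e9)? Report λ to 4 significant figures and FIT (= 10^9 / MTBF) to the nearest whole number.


Formula: λ = 1 / MTBF; FIT = λ × 1e9 = 1e9 / MTBF
λ = 1 / 98064 ≈ 1.020e-05 failures/hour
FIT = 1e9 / 98064 ≈ 10197 failures per 1e9 hours (nearest whole number)

λ = 1.020e-05 /h, FIT = 10197


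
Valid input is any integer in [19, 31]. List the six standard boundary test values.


Range: [19, 31]
Boundaries: just below min, min, min+1, max-1, max, just above max
Values: [18, 19, 20, 30, 31, 32]

[18, 19, 20, 30, 31, 32]


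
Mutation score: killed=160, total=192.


Mutation score = killed / total * 100
Mutation score = 160 / 192 * 100
Mutation score = 83.33%

83.33%


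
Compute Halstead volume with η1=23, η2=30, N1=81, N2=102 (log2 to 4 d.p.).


Formula: V = N * log2(η), where N = N1 + N2 and η = η1 + η2
η = 23 + 30 = 53
N = 81 + 102 = 183
log2(53) ≈ 5.7279
V = 183 * 5.7279 = 1048.21

1048.21


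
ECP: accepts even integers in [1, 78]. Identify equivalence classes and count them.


Constraint: even integers in [1, 78]
Class 1: x < 1 — out-of-range invalid
Class 2: x in [1,78] but odd — wrong type invalid
Class 3: x in [1,78] and even — valid
Class 4: x > 78 — out-of-range invalid
Total equivalence classes: 4

4 equivalence classes


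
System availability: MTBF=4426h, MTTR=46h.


Availability = MTBF / (MTBF + MTTR)
Availability = 4426 / (4426 + 46)
Availability = 4426 / 4472
Availability = 98.9714%

98.9714%


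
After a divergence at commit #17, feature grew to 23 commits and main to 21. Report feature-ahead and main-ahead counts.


Common ancestor: commit #17
feature commits after divergence: 23 - 17 = 6
main commits after divergence: 21 - 17 = 4
feature is 6 commits ahead of main
main is 4 commits ahead of feature

feature ahead: 6, main ahead: 4


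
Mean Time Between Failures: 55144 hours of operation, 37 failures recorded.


Formula: MTBF = Total operating time / Number of failures
MTBF = 55144 / 37
MTBF = 1490.38 hours

1490.38 hours


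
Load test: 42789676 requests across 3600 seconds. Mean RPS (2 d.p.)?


Formula: throughput = requests / seconds
throughput = 42789676 / 3600
throughput = 11886.02 requests/second

11886.02 requests/second


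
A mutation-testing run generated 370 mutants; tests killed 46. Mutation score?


Mutation score = killed / total * 100
Mutation score = 46 / 370 * 100
Mutation score = 12.43%

12.43%


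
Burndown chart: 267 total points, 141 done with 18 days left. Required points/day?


Formula: Required rate = Remaining points / Days left
Remaining = 267 - 141 = 126 points
Required rate = 126 / 18 = 7.0 points/day

7.0 points/day


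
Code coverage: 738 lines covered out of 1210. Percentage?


Coverage = covered / total * 100
Coverage = 738 / 1210 * 100
Coverage = 60.99%

60.99%


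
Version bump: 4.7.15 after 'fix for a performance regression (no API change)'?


Current: 4.7.15
Change category: 'fix for a performance regression (no API change)' → patch bump
SemVer rule: patch bump → increment PATCH (MAJOR and MINOR unchanged)
New: 4.7.16

4.7.16


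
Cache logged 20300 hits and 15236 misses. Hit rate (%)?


Formula: hit rate = hits / (hits + misses) * 100
hit rate = 20300 / (20300 + 15236) * 100
hit rate = 20300 / 35536 * 100
hit rate = 57.13%

57.13%


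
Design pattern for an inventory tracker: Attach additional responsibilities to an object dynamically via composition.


This matches the Decorator pattern

Decorator


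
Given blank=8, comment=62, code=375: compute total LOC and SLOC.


Total LOC = blank + comment + code
Total LOC = 8 + 62 + 375 = 445
SLOC (source only) = code = 375

Total LOC: 445, SLOC: 375


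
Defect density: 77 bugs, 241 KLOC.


Defect density = defects / KLOC
Defect density = 77 / 241
Defect density = 0.32 defects/KLOC

0.32 defects/KLOC


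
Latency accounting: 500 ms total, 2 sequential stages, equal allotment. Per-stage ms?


Formula: per_stage = total_budget / stages
per_stage = 500 / 2
per_stage = 250.0 ms

250.0 ms


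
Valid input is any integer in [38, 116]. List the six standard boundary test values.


Range: [38, 116]
Boundaries: just below min, min, min+1, max-1, max, just above max
Values: [37, 38, 39, 115, 116, 117]

[37, 38, 39, 115, 116, 117]


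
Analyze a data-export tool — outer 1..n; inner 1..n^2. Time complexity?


Reasoning: n times n^2
Complexity: O(n^3)

O(n^3)


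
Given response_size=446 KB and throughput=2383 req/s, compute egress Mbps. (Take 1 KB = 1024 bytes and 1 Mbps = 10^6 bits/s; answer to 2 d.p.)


Formula: Mbps = payload_bytes * RPS * 8 / 1e6
Payload per request = 446 KB = 446 * 1024 = 456704 bytes
Total bytes/sec = 456704 * 2383 = 1088325632
Total bits/sec = 1088325632 * 8 = 8706605056
Mbps = 8706605056 / 1e6 = 8706.61

8706.61 Mbps


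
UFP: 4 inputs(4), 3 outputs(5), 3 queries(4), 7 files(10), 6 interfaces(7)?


UFP = EI*4 + EO*5 + EQ*4 + ILF*10 + EIF*7
UFP = 4*4 + 3*5 + 3*4 + 7*10 + 6*7
UFP = 16 + 15 + 12 + 70 + 42
UFP = 155

155


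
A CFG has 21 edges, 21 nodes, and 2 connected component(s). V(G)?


Formula: V(G) = E - N + 2P
V(G) = 21 - 21 + 2*2
V(G) = 0 + 4
V(G) = 4

4


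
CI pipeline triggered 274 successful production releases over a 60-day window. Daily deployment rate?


Formula: deployments per day = releases / days
= 274 / 60
= 4.567 deploys/day
(equivalently, 31.97 deploys/week)

4.567 deploys/day


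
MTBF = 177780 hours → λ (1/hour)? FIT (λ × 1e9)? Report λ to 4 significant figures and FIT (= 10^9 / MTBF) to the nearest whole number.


Formula: λ = 1 / MTBF; FIT = λ × 1e9 = 1e9 / MTBF
λ = 1 / 177780 ≈ 5.625e-06 failures/hour
FIT = 1e9 / 177780 ≈ 5625 failures per 1e9 hours (nearest whole number)

λ = 5.625e-06 /h, FIT = 5625


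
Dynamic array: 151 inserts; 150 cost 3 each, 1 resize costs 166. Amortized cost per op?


Formula: Amortized cost = Total cost / Operations
Total cost = (150 * 3) + (1 * 166)
Total cost = 450 + 166 = 616
Amortized = 616 / 151 = 4.0795

4.0795


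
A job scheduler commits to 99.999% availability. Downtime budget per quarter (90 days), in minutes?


Formula: allowed downtime = period * (100 - SLA) / 100
Period (quarter (90 days)) = 129600 minutes
Unavailability fraction = (100 - 99.999) / 100
Allowed downtime = 129600 * (100 - 99.999) / 100
Allowed downtime = 1.296 minutes

1.296 minutes


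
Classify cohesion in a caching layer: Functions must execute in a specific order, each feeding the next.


Reasoning: Output of one is input to next
Type: Sequential cohesion

Sequential cohesion


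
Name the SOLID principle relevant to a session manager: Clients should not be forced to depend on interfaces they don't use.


This describes the Interface Segregation Principle (ISP)

Interface Segregation Principle (ISP)


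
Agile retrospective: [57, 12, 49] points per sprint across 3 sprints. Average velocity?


Formula: Avg velocity = Total points / Number of sprints
Points: [57, 12, 49]
Sum = 57 + 12 + 49 = 118
Avg velocity = 118 / 3 = 39.33 points/sprint

39.33 points/sprint


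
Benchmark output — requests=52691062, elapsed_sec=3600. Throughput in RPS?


Formula: throughput = requests / seconds
throughput = 52691062 / 3600
throughput = 14636.41 requests/second

14636.41 requests/second


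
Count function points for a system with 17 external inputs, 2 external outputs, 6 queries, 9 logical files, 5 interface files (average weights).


UFP = EI*4 + EO*5 + EQ*4 + ILF*10 + EIF*7
UFP = 17*4 + 2*5 + 6*4 + 9*10 + 5*7
UFP = 68 + 10 + 24 + 90 + 35
UFP = 227

227


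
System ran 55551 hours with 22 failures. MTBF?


Formula: MTBF = Total operating time / Number of failures
MTBF = 55551 / 22
MTBF = 2525.05 hours

2525.05 hours


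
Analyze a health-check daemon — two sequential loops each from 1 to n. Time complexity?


Reasoning: sequential dominates: O(n) + O(n) = O(n)
Complexity: O(n)

O(n)


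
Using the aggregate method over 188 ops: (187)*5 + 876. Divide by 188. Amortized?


Formula: Amortized cost = Total cost / Operations
Total cost = (187 * 5) + (1 * 876)
Total cost = 935 + 876 = 1811
Amortized = 1811 / 188 = 9.633

9.633


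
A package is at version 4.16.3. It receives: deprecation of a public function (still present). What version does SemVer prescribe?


Current: 4.16.3
Change category: 'deprecation of a public function (still present)' → minor bump
SemVer rule: minor bump → increment MINOR, reset PATCH to 0 (MAJOR unchanged)
New: 4.17.0

4.17.0


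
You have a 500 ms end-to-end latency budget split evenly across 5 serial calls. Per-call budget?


Formula: per_stage = total_budget / stages
per_stage = 500 / 5
per_stage = 100.0 ms

100.0 ms


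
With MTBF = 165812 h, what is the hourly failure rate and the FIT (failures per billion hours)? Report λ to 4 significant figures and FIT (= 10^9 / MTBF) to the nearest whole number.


Formula: λ = 1 / MTBF; FIT = λ × 1e9 = 1e9 / MTBF
λ = 1 / 165812 ≈ 6.031e-06 failures/hour
FIT = 1e9 / 165812 ≈ 6031 failures per 1e9 hours (nearest whole number)

λ = 6.031e-06 /h, FIT = 6031


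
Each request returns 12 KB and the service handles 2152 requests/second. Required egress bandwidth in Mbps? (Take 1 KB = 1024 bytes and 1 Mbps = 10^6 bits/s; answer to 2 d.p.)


Formula: Mbps = payload_bytes * RPS * 8 / 1e6
Payload per request = 12 KB = 12 * 1024 = 12288 bytes
Total bytes/sec = 12288 * 2152 = 26443776
Total bits/sec = 26443776 * 8 = 211550208
Mbps = 211550208 / 1e6 = 211.55

211.55 Mbps


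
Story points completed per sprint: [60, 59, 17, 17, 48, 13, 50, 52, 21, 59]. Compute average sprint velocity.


Formula: Avg velocity = Total points / Number of sprints
Points: [60, 59, 17, 17, 48, 13, 50, 52, 21, 59]
Sum = 60 + 59 + 17 + 17 + 48 + 13 + 50 + 52 + 21 + 59 = 396
Avg velocity = 396 / 10 = 39.6 points/sprint

39.6 points/sprint


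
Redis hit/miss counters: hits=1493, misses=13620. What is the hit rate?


Formula: hit rate = hits / (hits + misses) * 100
hit rate = 1493 / (1493 + 13620) * 100
hit rate = 1493 / 15113 * 100
hit rate = 9.88%

9.88%


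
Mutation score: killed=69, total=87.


Mutation score = killed / total * 100
Mutation score = 69 / 87 * 100
Mutation score = 79.31%

79.31%


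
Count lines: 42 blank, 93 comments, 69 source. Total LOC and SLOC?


Total LOC = blank + comment + code
Total LOC = 42 + 93 + 69 = 204
SLOC (source only) = code = 69

Total LOC: 204, SLOC: 69


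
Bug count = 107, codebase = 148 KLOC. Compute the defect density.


Defect density = defects / KLOC
Defect density = 107 / 148
Defect density = 0.723 defects/KLOC

0.723 defects/KLOC


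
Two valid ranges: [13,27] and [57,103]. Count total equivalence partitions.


Valid ranges: [13,27] and [57,103]
Class 1: x < 13 — invalid
Class 2: 13 ≤ x ≤ 27 — valid
Class 3: 27 < x < 57 — invalid (gap between ranges)
Class 4: 57 ≤ x ≤ 103 — valid
Class 5: x > 103 — invalid
Total equivalence classes: 5

5 equivalence classes


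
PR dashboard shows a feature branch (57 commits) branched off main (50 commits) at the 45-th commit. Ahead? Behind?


Common ancestor: commit #45
feature commits after divergence: 57 - 45 = 12
main commits after divergence: 50 - 45 = 5
feature is 12 commits ahead of main
main is 5 commits ahead of feature

feature ahead: 12, main ahead: 5


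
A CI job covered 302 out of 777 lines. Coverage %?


Coverage = covered / total * 100
Coverage = 302 / 777 * 100
Coverage = 38.87%

38.87%
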